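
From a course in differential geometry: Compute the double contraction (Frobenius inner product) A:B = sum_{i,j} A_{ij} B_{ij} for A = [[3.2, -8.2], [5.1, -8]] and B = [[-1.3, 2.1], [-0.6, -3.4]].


A:B = sum over all i,j of A_{ij} * B_{ij}.
Row 1: 3.2*-1.3=-4.16, -8.2*2.1=-17.22 => row sum = -21.38
Row 2: 5.1*-0.6=-3.06, -8*-3.4=27.2 => row sum = 24.14
Total = -21.38 + 24.14 = 2.76

2.76


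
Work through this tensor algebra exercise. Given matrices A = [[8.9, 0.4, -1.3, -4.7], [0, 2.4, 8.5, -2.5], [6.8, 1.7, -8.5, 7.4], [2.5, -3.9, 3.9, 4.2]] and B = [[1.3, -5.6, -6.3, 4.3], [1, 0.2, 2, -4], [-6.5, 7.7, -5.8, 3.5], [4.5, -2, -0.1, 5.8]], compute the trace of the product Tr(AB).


Tr(AB) = sum_i (AB)_{ii} where (AB)_{ii} = sum_k A_{ik} B_{ki}.
(AB)_{11} = 8.9*1.3 + 0.4*1 + -1.3*-6.5 + -4.7*4.5 = -0.73
(AB)_{22} = 0*-5.6 + 2.4*0.2 + 8.5*7.7 + -2.5*-2 = 70.93
(AB)_{33} = 6.8*-6.3 + 1.7*2 + -8.5*-5.8 + 7.4*-0.1 = 9.12
(AB)_{44} = 2.5*4.3 + -3.9*-4 + 3.9*3.5 + 4.2*5.8 = 64.36
Tr(AB) = -0.73 + 70.93 + 9.12 + 64.36 = 143.68

143.68


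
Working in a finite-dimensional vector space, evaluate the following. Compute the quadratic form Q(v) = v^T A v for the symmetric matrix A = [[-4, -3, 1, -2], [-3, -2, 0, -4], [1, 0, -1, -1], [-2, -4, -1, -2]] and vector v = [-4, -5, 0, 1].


First compute Av:
(Av)_1 = -4*-4 + -3*-5 + 1*0 + -2*1 = 29
(Av)_2 = -3*-4 + -2*-5 + 0*0 + -4*1 = 18
(Av)_3 = 1*-4 + 0*-5 + -1*0 + -1*1 = -5
(Av)_4 = -2*-4 + -4*-5 + -1*0 + -2*1 = 26
Av = [29, 18, -5, 26]
Then v^T (Av) = -4*29 + -5*18 + 0*-5 + 1*26
= -116 + -90 + 0 + 26 = -180

-180


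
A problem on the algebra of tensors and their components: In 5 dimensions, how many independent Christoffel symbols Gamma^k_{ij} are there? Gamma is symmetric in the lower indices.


Christoffel symbols Gamma^k_{ij} are symmetric in i,j, so there are d * d(d+1)/2 independent symbols.
d = 5
d(d+1)/2 = 5 * 6 / 2 = 15
Total = 5 * 15 = 75

75


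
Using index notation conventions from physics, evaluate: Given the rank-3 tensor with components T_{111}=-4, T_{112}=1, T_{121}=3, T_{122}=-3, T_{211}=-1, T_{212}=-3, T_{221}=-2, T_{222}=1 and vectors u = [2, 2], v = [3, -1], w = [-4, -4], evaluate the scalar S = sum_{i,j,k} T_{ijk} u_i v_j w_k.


S = sum over i,j,k of T_{ijk} u_i v_j w_k. Expanding all 8 terms:
T_{111}*u_1*v_1*w_1 = -4*2*3*-4 = 96  (running total: 96)
T_{112}*u_1*v_1*w_2 = 1*2*3*-4 = -24  (running total: 72)
T_{121}*u_1*v_2*w_1 = 3*2*-1*-4 = 24  (running total: 96)
T_{122}*u_1*v_2*w_2 = -3*2*-1*-4 = -24  (running total: 72)
T_{211}*u_2*v_1*w_1 = -1*2*3*-4 = 24  (running total: 96)
T_{212}*u_2*v_1*w_2 = -3*2*3*-4 = 72  (running total: 168)
T_{221}*u_2*v_2*w_1 = -2*2*-1*-4 = -16  (running total: 152)
T_{222}*u_2*v_2*w_2 = 1*2*-1*-4 = 8  (running total: 160)
S = 160

160


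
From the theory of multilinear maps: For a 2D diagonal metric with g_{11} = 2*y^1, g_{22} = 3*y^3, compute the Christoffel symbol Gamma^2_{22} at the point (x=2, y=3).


For a diagonal metric, Gamma^k_{ij} = (1/2) g^{kk} (dg_{ik}/dx_j + dg_{jk}/dx_i - dg_{ij}/dx_k).
The metric is diagonal, so g_{ab} = 0 for a != b.
At the given point: g_{11} = 6, g_{22} = 81
g^{22} = 1/81
dg_{22}/dx_2 = dg_{22}/dx_2 = 81
dg_{22}/dx_2 = dg_{22}/dx_2 = 81
dg_{22}/dx_2 = dg_{22}/dx_2 = 81
Numerator = 81 + 81 - 81 = 81
Gamma^2_{22} = 81 / (2 * 81) = 1/2

1/2


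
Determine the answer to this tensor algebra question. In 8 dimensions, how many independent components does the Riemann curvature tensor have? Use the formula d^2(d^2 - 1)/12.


The Riemann tensor in d dimensions has d^2(d^2 - 1)/12 independent components.
d = 8, so d^2 = 64
d^2 - 1 = 63
d^2(d^2 - 1) = 64 * 63 = 4032
Divide by 12: 4032 / 12 = 336

336


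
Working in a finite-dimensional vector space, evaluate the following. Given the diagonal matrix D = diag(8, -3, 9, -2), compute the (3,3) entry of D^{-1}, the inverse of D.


For a diagonal matrix, the inverse has entries (D^{-1})_{ii} = 1/d_{ii}.
The diagonal entries are: d_{11} = 8, d_{22} = -3, d_{33} = 9, d_{44} = -2
We need (D^{-1})_{33} = 1/d_{33} = 1/9 = 1/9

1/9


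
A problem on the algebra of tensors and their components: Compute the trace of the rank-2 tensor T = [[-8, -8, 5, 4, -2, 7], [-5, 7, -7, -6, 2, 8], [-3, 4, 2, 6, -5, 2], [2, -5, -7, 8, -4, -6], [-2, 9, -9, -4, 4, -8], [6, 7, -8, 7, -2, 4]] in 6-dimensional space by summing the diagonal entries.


The contraction (trace) of a rank-2 tensor is the sum of its diagonal elements.
Diagonal entries: A[1,1] = -8, A[2,2] = 7, A[3,3] = 2, A[4,4] = 8, A[5,5] = 4, A[6,6] = 4
Tr(A) = -8 + 7 + 2 + 8 + 4 + 4 = 17

17


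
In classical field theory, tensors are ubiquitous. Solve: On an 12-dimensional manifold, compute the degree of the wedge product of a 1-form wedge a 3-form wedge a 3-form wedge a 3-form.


The degree of a wedge product is the sum of the degrees of the individual forms.
Degrees: 1, 3, 3, 3
Total degree = 1 + 3 + 3 + 3 = 10

10


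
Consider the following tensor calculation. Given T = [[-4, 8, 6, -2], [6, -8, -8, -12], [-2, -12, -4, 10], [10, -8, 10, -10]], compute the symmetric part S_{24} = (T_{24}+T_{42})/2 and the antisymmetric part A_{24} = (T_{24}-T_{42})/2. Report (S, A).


T_{24} = -12
T_{42} = -8
S_{24} = (-12 + -8)/2 = -20/2 = -10
A_{24} = (-12 - -8)/2 = -4/2 = -2
Check: S + A = -10 + -2 = -12 = T_{24}.

(-10, -2)


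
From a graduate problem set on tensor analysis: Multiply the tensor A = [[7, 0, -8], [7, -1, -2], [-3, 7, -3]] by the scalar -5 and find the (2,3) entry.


Scalar multiplication: (cA)_{ij} = c * A_{ij}.
c = -5
A_{23} = -2
(cA)_{23} = -5 * -2 = 10

10


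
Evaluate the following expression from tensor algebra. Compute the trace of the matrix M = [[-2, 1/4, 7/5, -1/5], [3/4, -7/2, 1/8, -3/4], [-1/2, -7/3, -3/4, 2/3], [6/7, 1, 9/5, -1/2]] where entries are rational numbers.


The trace is the sum of diagonal entries.
Diagonal: M[1,1] = -2, M[2,2] = -7/2, M[3,3] = -3/4, M[4,4] = -1/2
Tr(M) = -2 + -7/2 + -3/4 + -1/2
Computing step by step:
After adding M[1,1]: -2
After adding M[2,2]: -11/2
After adding M[3,3]: -25/4
After adding M[4,4]: -27/4
Tr(M) = -27/4

-27/4


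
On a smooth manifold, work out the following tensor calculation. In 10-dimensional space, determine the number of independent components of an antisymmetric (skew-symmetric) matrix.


An antisymmetric rank-2 tensor satisfies A_{ij} = -A_{ji}, so diagonal entries are zero.
The independent components are the upper-triangular entries: C(n, 2) = n(n-1)/2.
n = 10
C(10, 2) = 10 * 9 / 2 = 90 / 2 = 45

45


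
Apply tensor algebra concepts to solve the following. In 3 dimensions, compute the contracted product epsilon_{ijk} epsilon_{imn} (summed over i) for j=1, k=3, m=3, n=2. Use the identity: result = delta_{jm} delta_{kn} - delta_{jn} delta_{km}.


Using the identity: epsilon_{ijk} epsilon_{imn} = delta_{jm} delta_{kn} - delta_{jn} delta_{km}.
delta_{13} = 0
delta_{32} = 0
delta_{12} = 0
delta_{33} = 1
Result = 0 * 0 - 0 * 1 = 0 - 0 = 0

0


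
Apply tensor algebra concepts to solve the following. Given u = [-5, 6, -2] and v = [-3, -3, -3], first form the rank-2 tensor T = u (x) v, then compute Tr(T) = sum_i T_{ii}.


The outer product gives T_{ij} = u_i v_j.
The trace (contraction) is Tr(T) = sum_i T_{ii} = sum_i u_i v_i.
Diagonal entries:
T_{11} = u_1 * v_1 = -5 * -3 = 15
T_{22} = u_2 * v_2 = 6 * -3 = -18
T_{33} = u_3 * v_3 = -2 * -3 = 6
Tr(T) = 15 + -18 + 6 = 3

3


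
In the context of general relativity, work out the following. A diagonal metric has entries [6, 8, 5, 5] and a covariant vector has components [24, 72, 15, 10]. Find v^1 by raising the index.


To raise an index with a diagonal metric: v^i = v_i / g_{ii}.
For index 1: v_1 = 24, g_{11} = 6
v^1 = 24 / 6 = 4

4


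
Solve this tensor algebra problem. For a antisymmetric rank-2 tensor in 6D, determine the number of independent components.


A antisymmetric rank-2 tensor in d dimensions has d(d-1)/2 independent components.
d = 6
d(d-1)/2 = 6 * 5 / 2 = 30 / 2 = 15

15


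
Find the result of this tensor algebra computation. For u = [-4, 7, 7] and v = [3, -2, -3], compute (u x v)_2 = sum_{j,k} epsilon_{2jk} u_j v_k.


(u x v)_2 = sum_{j,k} epsilon_{2jk} u_j v_k. Only permutations of (1,2,3) contribute; the two non-zero terms are:
eps_{213} u_1 v_3 = -1 * -4 * -3 = -12
eps_{231} u_3 v_1 = 1 * 7 * 3 = 21
(u x v)_2 = 9

9


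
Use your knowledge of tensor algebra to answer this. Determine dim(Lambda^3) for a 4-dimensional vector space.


The dimension of the space of p-forms on an n-dimensional space is C(n, p).
n = 4, p = 3
C(4, 3) = 4! / (3! * 1!) = 4

4


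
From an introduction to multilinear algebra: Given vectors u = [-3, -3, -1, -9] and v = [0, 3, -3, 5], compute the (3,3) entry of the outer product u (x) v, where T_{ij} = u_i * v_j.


The outer product entry T_{ij} = u_i * v_j.
We need i=3, j=3.
u_3 = -1, v_3 = -3
T_{3,3} = -1 * -3 = 3

3


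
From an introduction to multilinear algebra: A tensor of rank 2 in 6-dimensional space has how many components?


The number of components of a rank-r tensor in d dimensions is d^r.
Here d = 6 and r = 2.
6^2 = 36

36


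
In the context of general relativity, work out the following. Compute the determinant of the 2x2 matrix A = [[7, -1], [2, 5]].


For a 2x2 matrix [[a, b], [c, d]], det = a*d - b*c.
a = 7, b = -1, c = 2, d = 5
a*d = 7 * 5 = 35
b*c = -1 * 2 = -2
det = 35 - -2 = 37

37


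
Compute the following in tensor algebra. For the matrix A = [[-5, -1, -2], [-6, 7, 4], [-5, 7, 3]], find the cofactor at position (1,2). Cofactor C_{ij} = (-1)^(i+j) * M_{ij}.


To find cofactor C_{12}, delete row 1 and column 2.
The resulting 2x2 submatrix is: [[-6, 4], [-5, 3]]
Minor M_{12} = -6*3 - 4*-5
  = -18 - -20 = 2
Sign = (-1)^(1+2) = (-1)^3 = -1
Cofactor C_{12} = -1 * 2 = -2

-2


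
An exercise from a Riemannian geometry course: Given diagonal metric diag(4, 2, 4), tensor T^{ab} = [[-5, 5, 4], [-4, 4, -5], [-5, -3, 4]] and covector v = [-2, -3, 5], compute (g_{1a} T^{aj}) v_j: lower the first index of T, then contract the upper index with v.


Step 1: lower the first index. For a diagonal metric, g_{ia} T^{aj} = g_{ii} T^{ij} (no sum on i).
g_{11} = 4
S_1{}^1 = 4 * T^{11} = 4 * -5 = -20
S_1{}^2 = 4 * T^{12} = 4 * 5 = 20
S_1{}^3 = 4 * T^{13} = 4 * 4 = 16
Step 2: contract S_1{}^j with v_j.
S_1{}^1 * v_1 = -20 * -2 = 40
S_1{}^2 * v_2 = 20 * -3 = -60
S_1{}^3 * v_3 = 16 * 5 = 80
Result = 40 + -60 + 80 = 60

60


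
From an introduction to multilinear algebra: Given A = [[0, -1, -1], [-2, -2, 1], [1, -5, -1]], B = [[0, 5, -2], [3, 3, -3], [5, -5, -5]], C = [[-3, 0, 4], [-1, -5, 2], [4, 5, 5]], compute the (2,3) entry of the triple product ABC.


(ABC)_{23} = sum_m (AB)_{2m} C_{m3}. First compute row 2 of AB.
(AB)_{21} = -2*0 + -2*3 + 1*5 = -1
(AB)_{22} = -2*5 + -2*3 + 1*-5 = -21
(AB)_{23} = -2*-2 + -2*-3 + 1*-5 = 5
Now contract with column 3 of C:
(AB)_{21} * C_{13} = -1 * 4 = -4
(AB)_{22} * C_{23} = -21 * 2 = -42
(AB)_{23} * C_{33} = 5 * 5 = 25
(ABC)_{23} = -4 + -42 + 25 = -21

-21


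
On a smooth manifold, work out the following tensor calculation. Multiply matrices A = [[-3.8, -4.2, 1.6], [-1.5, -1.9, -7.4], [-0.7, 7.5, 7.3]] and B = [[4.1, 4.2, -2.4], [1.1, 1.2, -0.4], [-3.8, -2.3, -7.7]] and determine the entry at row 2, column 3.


(AB)_{ij} = sum_k A_{ik} B_{kj}.
For i=2, j=3:
A_{21} * B_{13} = -1.5 * -2.4 = 3.6
A_{22} * B_{23} = -1.9 * -0.4 = 0.76
A_{23} * B_{33} = -7.4 * -7.7 = 56.98
Sum = 3.6 + 0.76 + 56.98 = 61.34

61.34


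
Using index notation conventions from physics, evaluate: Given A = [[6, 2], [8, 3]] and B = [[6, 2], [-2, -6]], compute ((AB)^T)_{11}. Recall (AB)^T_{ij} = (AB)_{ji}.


(AB)^T_{ij} = (AB)_{ji} = sum_k A_{jk} B_{ki}.
For i=1, j=1 we need (AB)_{11}:
A_{11} * B_{11} = 6 * 6 = 36
A_{12} * B_{21} = 2 * -2 = -4
Sum = 36 + -4 = 32

32


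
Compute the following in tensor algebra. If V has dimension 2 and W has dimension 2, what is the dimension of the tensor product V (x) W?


The dimension of a tensor product is the product of dimensions.
dim(V) = 2, dim(W) = 2
dim(V (x) W) = 2 * 2 = 4

4


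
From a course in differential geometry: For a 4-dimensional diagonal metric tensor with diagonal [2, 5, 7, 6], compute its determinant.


For a diagonal metric, the determinant is the product of diagonal entries.
Diagonal entries: 2, 5, 7, 6
det(g) = 2 * 5 * 7 * 6 = 420

420


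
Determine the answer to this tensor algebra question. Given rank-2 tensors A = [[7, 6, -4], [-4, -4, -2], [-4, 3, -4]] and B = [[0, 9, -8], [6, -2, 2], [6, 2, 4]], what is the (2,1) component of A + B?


Tensor addition is component-wise: (A + B)_{ij} = A_{ij} + B_{ij}.
A_{21} = -4
B_{21} = 6
(A + B)_{21} = -4 + 6 = 2

2


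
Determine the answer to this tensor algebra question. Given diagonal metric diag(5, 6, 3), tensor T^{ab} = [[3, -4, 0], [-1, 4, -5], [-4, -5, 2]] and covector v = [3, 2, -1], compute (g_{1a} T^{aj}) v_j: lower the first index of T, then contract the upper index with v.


Step 1: lower the first index. For a diagonal metric, g_{ia} T^{aj} = g_{ii} T^{ij} (no sum on i).
g_{11} = 5
S_1{}^1 = 5 * T^{11} = 5 * 3 = 15
S_1{}^2 = 5 * T^{12} = 5 * -4 = -20
S_1{}^3 = 5 * T^{13} = 5 * 0 = 0
Step 2: contract S_1{}^j with v_j.
S_1{}^1 * v_1 = 15 * 3 = 45
S_1{}^2 * v_2 = -20 * 2 = -40
S_1{}^3 * v_3 = 0 * -1 = 0
Result = 45 + -40 + 0 = 5

5


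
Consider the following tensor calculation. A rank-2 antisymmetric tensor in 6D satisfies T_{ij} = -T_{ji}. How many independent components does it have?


An antisymmetric rank-2 tensor satisfies A_{ij} = -A_{ji}, so diagonal entries are zero.
The independent components are the upper-triangular entries: C(n, 2) = n(n-1)/2.
n = 6
C(6, 2) = 6 * 5 / 2 = 30 / 2 = 15

15


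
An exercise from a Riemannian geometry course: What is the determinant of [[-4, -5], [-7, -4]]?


For a 2x2 matrix [[a, b], [c, d]], det = a*d - b*c.
a = -4, b = -5, c = -7, d = -4
a*d = -4 * -4 = 16
b*c = -5 * -7 = 35
det = 16 - 35 = -19

-19


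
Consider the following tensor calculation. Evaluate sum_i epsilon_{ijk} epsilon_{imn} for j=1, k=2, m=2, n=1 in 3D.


Using the identity: epsilon_{ijk} epsilon_{imn} = delta_{jm} delta_{kn} - delta_{jn} delta_{km}.
delta_{12} = 0
delta_{21} = 0
delta_{11} = 1
delta_{22} = 1
Result = 0 * 0 - 1 * 1 = 0 - 1 = -1

-1


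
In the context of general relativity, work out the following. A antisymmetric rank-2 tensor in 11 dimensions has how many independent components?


A antisymmetric rank-2 tensor in d dimensions has d(d-1)/2 independent components.
d = 11
d(d-1)/2 = 11 * 10 / 2 = 110 / 2 = 55

55


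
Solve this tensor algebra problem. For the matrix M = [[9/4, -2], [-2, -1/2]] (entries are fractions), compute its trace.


The trace is the sum of diagonal entries.
Diagonal: M[1,1] = 9/4, M[2,2] = -1/2
Tr(M) = 9/4 + -1/2
Computing step by step:
After adding M[1,1]: 9/4
After adding M[2,2]: 7/4
Tr(M) = 7/4

7/4


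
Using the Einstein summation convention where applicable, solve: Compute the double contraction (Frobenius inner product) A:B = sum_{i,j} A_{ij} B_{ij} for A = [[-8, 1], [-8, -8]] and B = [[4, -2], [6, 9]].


A:B = sum over all i,j of A_{ij} * B_{ij}.
Row 1: -8*4=-32, 1*-2=-2 => row sum = -34
Row 2: -8*6=-48, -8*9=-72 => row sum = -120
Total = -34 + -120 = -154

-154


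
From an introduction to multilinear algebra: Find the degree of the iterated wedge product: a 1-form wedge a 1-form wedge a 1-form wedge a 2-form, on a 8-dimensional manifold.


The degree of a wedge product is the sum of the degrees of the individual forms.
Degrees: 1, 1, 1, 2
Total degree = 1 + 1 + 1 + 2 = 5

5


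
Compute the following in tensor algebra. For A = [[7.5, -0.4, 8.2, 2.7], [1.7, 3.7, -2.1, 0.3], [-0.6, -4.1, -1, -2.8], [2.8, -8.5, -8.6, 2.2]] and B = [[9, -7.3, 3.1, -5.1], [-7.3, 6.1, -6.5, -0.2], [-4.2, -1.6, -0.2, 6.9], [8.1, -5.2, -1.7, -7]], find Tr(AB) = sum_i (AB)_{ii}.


Tr(AB) = sum_i (AB)_{ii} where (AB)_{ii} = sum_k A_{ik} B_{ki}.
(AB)_{11} = 7.5*9 + -0.4*-7.3 + 8.2*-4.2 + 2.7*8.1 = 57.85
(AB)_{22} = 1.7*-7.3 + 3.7*6.1 + -2.1*-1.6 + 0.3*-5.2 = 11.96
(AB)_{33} = -0.6*3.1 + -4.1*-6.5 + -1*-0.2 + -2.8*-1.7 = 29.75
(AB)_{44} = 2.8*-5.1 + -8.5*-0.2 + -8.6*6.9 + 2.2*-7 = -87.32
Tr(AB) = 57.85 + 11.96 + 29.75 + -87.32 = 12.24

12.24


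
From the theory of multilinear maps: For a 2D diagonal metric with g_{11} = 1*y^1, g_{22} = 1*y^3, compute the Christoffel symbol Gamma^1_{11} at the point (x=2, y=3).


For a diagonal metric, Gamma^k_{ij} = (1/2) g^{kk} (dg_{ik}/dx_j + dg_{jk}/dx_i - dg_{ij}/dx_k).
The metric is diagonal, so g_{ab} = 0 for a != b.
At the given point: g_{11} = 3, g_{22} = 27
g^{11} = 1/3
dg_{11}/dx_1 = dg_{11}/dx_1 = 0
dg_{11}/dx_1 = dg_{11}/dx_1 = 0
dg_{11}/dx_1 = dg_{11}/dx_1 = 0
Numerator = 0 + 0 - 0 = 0
Gamma^1_{11} = 0 / (2 * 3) = 0

0


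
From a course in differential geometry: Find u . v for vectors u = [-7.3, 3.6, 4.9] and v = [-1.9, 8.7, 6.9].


The inner product u . v = sum of u_i * v_i.
Term-by-term: -7.3 * -1.9, 3.6 * 8.7, 4.9 * 6.9
Products: 13.87, 31.32, 33.81
Sum = 13.87 + 31.32 + 33.81 = 79

79


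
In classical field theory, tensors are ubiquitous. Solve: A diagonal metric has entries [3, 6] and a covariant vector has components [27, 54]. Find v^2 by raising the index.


To raise an index with a diagonal metric: v^i = v_i / g_{ii}.
For index 2: v_2 = 54, g_{22} = 6
v^2 = 54 / 6 = 9

9


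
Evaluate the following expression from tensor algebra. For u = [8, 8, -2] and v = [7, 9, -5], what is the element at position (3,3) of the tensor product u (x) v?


The outer product entry T_{ij} = u_i * v_j.
We need i=3, j=3.
u_3 = -2, v_3 = -5
T_{3,3} = -2 * -5 = 10

10


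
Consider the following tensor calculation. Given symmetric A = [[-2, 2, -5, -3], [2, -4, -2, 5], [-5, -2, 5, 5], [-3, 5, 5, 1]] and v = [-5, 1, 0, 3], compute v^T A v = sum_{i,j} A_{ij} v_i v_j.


First compute Av:
(Av)_1 = -2*-5 + 2*1 + -5*0 + -3*3 = 3
(Av)_2 = 2*-5 + -4*1 + -2*0 + 5*3 = 1
(Av)_3 = -5*-5 + -2*1 + 5*0 + 5*3 = 38
(Av)_4 = -3*-5 + 5*1 + 5*0 + 1*3 = 23
Av = [3, 1, 38, 23]
Then v^T (Av) = -5*3 + 1*1 + 0*38 + 3*23
= -15 + 1 + 0 + 69 = 55

55


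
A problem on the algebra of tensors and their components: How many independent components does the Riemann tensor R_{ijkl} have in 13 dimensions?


The Riemann tensor in d dimensions has d^2(d^2 - 1)/12 independent components.
d = 13, so d^2 = 169
d^2 - 1 = 168
d^2(d^2 - 1) = 169 * 168 = 28392
Divide by 12: 28392 / 12 = 2366

2366


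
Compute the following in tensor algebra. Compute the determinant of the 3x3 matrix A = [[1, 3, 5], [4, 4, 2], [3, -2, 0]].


Expanding along the first row, det(A) = a11*M_11 - a12*M_12 + a13*M_13, where M_1j is the (1,j) minor.
Minor M_11 = 4*0 - 2*-2 = 4
Minor M_12 = 4*0 - 2*3 = -6
Minor M_13 = 4*-2 - 4*3 = -20
det = 1*(4) - 3*(-6) + 5*(-20)
    = 4 - -18 + -100
    = -78

-78


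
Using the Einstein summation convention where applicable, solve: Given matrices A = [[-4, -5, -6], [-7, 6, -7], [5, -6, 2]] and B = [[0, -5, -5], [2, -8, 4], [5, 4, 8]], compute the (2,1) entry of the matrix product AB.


(AB)_{ij} = sum_k A_{ik} B_{kj}.
For i=2, j=1:
A_{21} * B_{11} = -7 * 0 = 0
A_{22} * B_{21} = 6 * 2 = 12
A_{23} * B_{31} = -7 * 5 = -35
Sum = 0 + 12 + -35 = -23

-23


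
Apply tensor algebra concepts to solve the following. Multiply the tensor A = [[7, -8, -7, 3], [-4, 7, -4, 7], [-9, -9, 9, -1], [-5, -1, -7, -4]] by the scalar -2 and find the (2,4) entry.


Scalar multiplication: (cA)_{ij} = c * A_{ij}.
c = -2
A_{24} = 7
(cA)_{24} = -2 * 7 = -14

-14


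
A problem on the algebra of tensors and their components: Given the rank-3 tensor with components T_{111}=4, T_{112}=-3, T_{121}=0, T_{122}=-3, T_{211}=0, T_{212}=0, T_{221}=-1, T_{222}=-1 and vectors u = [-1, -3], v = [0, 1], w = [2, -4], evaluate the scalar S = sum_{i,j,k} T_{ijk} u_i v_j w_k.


S = sum over i,j,k of T_{ijk} u_i v_j w_k. Expanding all 8 terms:
T_{111}*u_1*v_1*w_1 = 4*-1*0*2 = 0  (running total: 0)
T_{112}*u_1*v_1*w_2 = -3*-1*0*-4 = 0  (running total: 0)
T_{121}*u_1*v_2*w_1 = 0*-1*1*2 = 0  (running total: 0)
T_{122}*u_1*v_2*w_2 = -3*-1*1*-4 = -12  (running total: -12)
T_{211}*u_2*v_1*w_1 = 0*-3*0*2 = 0  (running total: -12)
T_{212}*u_2*v_1*w_2 = 0*-3*0*-4 = 0  (running total: -12)
T_{221}*u_2*v_2*w_1 = -1*-3*1*2 = 6  (running total: -6)
T_{222}*u_2*v_2*w_2 = -1*-3*1*-4 = -12  (running total: -18)
S = -18

-18


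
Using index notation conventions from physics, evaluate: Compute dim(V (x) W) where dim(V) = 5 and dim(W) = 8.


The dimension of a tensor product is the product of dimensions.
dim(V) = 5, dim(W) = 8
dim(V (x) W) = 5 * 8 = 40

40


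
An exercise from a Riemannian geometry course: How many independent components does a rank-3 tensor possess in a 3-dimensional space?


The number of components of a rank-r tensor in d dimensions is d^r.
Here d = 3 and r = 3.
3^3 = 27

27


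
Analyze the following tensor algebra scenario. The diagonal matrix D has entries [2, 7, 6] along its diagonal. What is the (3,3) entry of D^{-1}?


For a diagonal matrix, the inverse has entries (D^{-1})_{ii} = 1/d_{ii}.
The diagonal entries are: d_{11} = 2, d_{22} = 7, d_{33} = 6
We need (D^{-1})_{33} = 1/d_{33} = 1/6 = 1/6

1/6


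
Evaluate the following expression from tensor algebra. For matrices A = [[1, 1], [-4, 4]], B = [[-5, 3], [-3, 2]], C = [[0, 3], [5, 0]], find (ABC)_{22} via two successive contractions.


(ABC)_{22} = sum_m (AB)_{2m} C_{m2}. First compute row 2 of AB.
(AB)_{21} = -4*-5 + 4*-3 = 8
(AB)_{22} = -4*3 + 4*2 = -4
Now contract with column 2 of C:
(AB)_{21} * C_{12} = 8 * 3 = 24
(AB)_{22} * C_{22} = -4 * 0 = 0
(ABC)_{22} = 24 + 0 = 24

24


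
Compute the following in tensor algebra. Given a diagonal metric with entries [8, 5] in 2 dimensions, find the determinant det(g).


For a diagonal metric, the determinant is the product of diagonal entries.
Diagonal entries: 8, 5
det(g) = 8 * 5 = 40

40


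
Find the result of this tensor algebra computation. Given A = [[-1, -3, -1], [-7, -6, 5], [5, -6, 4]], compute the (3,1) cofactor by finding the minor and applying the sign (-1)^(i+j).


To find cofactor C_{31}, delete row 3 and column 1.
The resulting 2x2 submatrix is: [[-3, -1], [-6, 5]]
Minor M_{31} = -3*5 - -1*-6
  = -15 - 6 = -21
Sign = (-1)^(3+1) = (-1)^4 = 1
Cofactor C_{31} = 1 * -21 = -21

-21


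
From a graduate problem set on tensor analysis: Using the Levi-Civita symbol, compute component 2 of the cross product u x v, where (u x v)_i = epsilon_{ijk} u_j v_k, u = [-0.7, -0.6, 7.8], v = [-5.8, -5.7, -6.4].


(u x v)_2 = sum_{j,k} epsilon_{2jk} u_j v_k. Only permutations of (1,2,3) contribute; the two non-zero terms are:
eps_{213} u_1 v_3 = -1 * -0.7 * -6.4 = -4.48
eps_{231} u_3 v_1 = 1 * 7.8 * -5.8 = -45.24
(u x v)_2 = -49.72

-49.72


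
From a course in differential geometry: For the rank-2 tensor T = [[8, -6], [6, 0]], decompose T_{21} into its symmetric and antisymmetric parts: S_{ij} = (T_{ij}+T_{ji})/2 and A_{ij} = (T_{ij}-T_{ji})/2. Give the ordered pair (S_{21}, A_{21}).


T_{21} = 6
T_{12} = -6
S_{21} = (6 + -6)/2 = 0/2 = 0
A_{21} = (6 - -6)/2 = 12/2 = 6
Check: S + A = 0 + 6 = 6 = T_{21}.

(0, 6)


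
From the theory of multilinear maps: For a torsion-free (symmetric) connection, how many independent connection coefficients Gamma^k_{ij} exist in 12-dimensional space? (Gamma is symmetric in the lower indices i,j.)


Christoffel symbols Gamma^k_{ij} are symmetric in i,j, so there are d * d(d+1)/2 independent symbols.
d = 12
d(d+1)/2 = 12 * 13 / 2 = 78
Total = 12 * 78 = 936

936


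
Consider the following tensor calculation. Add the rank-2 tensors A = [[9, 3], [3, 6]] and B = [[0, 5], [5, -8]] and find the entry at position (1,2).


Tensor addition is component-wise: (A + B)_{ij} = A_{ij} + B_{ij}.
A_{12} = 3
B_{12} = 5
(A + B)_{12} = 3 + 5 = 8

8


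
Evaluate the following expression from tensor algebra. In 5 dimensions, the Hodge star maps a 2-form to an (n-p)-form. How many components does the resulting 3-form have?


The Hodge dual of a p-form on an n-dimensional manifold is an (n-p)-form.
n = 5, p = 2, so dual degree = 5 - 2 = 3
The number of components is C(n, n-p) = C(5, 3) = 10

10


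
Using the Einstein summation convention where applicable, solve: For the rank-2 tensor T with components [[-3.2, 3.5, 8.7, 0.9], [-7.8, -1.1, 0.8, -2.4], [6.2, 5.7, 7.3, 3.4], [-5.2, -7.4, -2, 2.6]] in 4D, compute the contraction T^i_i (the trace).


The contraction (trace) of a rank-2 tensor is the sum of its diagonal elements.
Diagonal entries: A[1,1] = -3.2, A[2,2] = -1.1, A[3,3] = 7.3, A[4,4] = 2.6
Tr(A) = -3.2 + -1.1 + 7.3 + 2.6 = 5.6

5.6


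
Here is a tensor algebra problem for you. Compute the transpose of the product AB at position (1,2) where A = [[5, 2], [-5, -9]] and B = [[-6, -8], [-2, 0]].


(AB)^T_{ij} = (AB)_{ji} = sum_k A_{jk} B_{ki}.
For i=1, j=2 we need (AB)_{21}:
A_{21} * B_{11} = -5 * -6 = 30
A_{22} * B_{21} = -9 * -2 = 18
Sum = 30 + 18 = 48

48


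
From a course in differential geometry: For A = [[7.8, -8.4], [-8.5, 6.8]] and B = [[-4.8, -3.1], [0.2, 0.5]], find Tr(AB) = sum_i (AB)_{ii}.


Tr(AB) = sum_i (AB)_{ii} where (AB)_{ii} = sum_k A_{ik} B_{ki}.
(AB)_{11} = 7.8*-4.8 + -8.4*0.2 = -39.12
(AB)_{22} = -8.5*-3.1 + 6.8*0.5 = 29.75
Tr(AB) = -39.12 + 29.75 = -9.37

-9.37


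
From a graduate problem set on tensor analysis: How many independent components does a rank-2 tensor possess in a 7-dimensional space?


The number of components of a rank-r tensor in d dimensions is d^r.
Here d = 7 and r = 2.
7^2 = 49

49


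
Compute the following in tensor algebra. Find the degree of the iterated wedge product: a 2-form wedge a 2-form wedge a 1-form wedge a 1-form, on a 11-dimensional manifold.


The degree of a wedge product is the sum of the degrees of the individual forms.
Degrees: 2, 2, 1, 1
Total degree = 2 + 2 + 1 + 1 = 6

6


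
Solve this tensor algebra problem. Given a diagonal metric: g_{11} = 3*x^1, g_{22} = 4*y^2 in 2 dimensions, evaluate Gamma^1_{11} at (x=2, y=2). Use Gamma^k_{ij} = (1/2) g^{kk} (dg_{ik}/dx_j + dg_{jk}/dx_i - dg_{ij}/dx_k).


For a diagonal metric, Gamma^k_{ij} = (1/2) g^{kk} (dg_{ik}/dx_j + dg_{jk}/dx_i - dg_{ij}/dx_k).
The metric is diagonal, so g_{ab} = 0 for a != b.
At the given point: g_{11} = 6, g_{22} = 16
g^{11} = 1/6
dg_{11}/dx_1 = dg_{11}/dx_1 = 3
dg_{11}/dx_1 = dg_{11}/dx_1 = 3
dg_{11}/dx_1 = dg_{11}/dx_1 = 3
Numerator = 3 + 3 - 3 = 3
Gamma^1_{11} = 3 / (2 * 6) = 1/4

1/4


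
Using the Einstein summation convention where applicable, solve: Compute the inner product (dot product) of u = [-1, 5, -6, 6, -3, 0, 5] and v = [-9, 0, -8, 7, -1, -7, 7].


The inner product u . v = sum of u_i * v_i.
Term-by-term: -1 * -9, 5 * 0, -6 * -8, 6 * 7, -3 * -1, 0 * -7, 5 * 7
Products: 9, 0, 48, 42, 3, 0, 35
Sum = 9 + 0 + 48 + 42 + 3 + 0 + 35 = 137

137


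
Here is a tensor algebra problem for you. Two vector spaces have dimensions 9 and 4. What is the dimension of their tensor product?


The dimension of a tensor product is the product of dimensions.
dim(V) = 9, dim(W) = 4
dim(V (x) W) = 9 * 4 = 36

36


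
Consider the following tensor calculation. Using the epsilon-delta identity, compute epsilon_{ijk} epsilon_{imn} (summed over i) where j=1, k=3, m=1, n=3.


Using the identity: epsilon_{ijk} epsilon_{imn} = delta_{jm} delta_{kn} - delta_{jn} delta_{km}.
delta_{11} = 1
delta_{33} = 1
delta_{13} = 0
delta_{31} = 0
Result = 1 * 1 - 0 * 0 = 1 - 0 = 1

1


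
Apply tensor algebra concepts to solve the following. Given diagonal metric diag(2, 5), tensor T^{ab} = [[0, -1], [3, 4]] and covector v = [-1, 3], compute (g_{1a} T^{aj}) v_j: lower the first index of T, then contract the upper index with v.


Step 1: lower the first index. For a diagonal metric, g_{ia} T^{aj} = g_{ii} T^{ij} (no sum on i).
g_{11} = 2
S_1{}^1 = 2 * T^{11} = 2 * 0 = 0
S_1{}^2 = 2 * T^{12} = 2 * -1 = -2
Step 2: contract S_1{}^j with v_j.
S_1{}^1 * v_1 = 0 * -1 = 0
S_1{}^2 * v_2 = -2 * 3 = -6
Result = 0 + -6 = -6

-6


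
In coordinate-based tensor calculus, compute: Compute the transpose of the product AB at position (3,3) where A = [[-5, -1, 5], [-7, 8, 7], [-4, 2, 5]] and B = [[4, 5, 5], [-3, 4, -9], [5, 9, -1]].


(AB)^T_{ij} = (AB)_{ji} = sum_k A_{jk} B_{ki}.
For i=3, j=3 we need (AB)_{33}:
A_{31} * B_{13} = -4 * 5 = -20
A_{32} * B_{23} = 2 * -9 = -18
A_{33} * B_{33} = 5 * -1 = -5
Sum = -20 + -18 + -5 = -43

-43


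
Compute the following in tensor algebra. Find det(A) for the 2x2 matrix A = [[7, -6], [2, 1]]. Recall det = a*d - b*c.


For a 2x2 matrix [[a, b], [c, d]], det = a*d - b*c.
a = 7, b = -6, c = 2, d = 1
a*d = 7 * 1 = 7
b*c = -6 * 2 = -12
det = 7 - -12 = 19

19


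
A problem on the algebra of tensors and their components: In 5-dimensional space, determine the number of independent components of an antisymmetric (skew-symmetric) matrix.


An antisymmetric rank-2 tensor satisfies A_{ij} = -A_{ji}, so diagonal entries are zero.
The independent components are the upper-triangular entries: C(n, 2) = n(n-1)/2.
n = 5
C(5, 2) = 5 * 4 / 2 = 20 / 2 = 10

10


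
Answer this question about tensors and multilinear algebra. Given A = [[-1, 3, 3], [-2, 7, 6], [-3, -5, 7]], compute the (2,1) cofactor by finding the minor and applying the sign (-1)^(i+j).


To find cofactor C_{21}, delete row 2 and column 1.
The resulting 2x2 submatrix is: [[3, 3], [-5, 7]]
Minor M_{21} = 3*7 - 3*-5
  = 21 - -15 = 36
Sign = (-1)^(2+1) = (-1)^3 = -1
Cofactor C_{21} = -1 * 36 = -36

-36


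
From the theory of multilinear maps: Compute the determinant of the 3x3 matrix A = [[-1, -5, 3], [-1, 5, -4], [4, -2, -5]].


Expanding along the first row, det(A) = a11*M_11 - a12*M_12 + a13*M_13, where M_1j is the (1,j) minor.
Minor M_11 = 5*-5 - -4*-2 = -33
Minor M_12 = -1*-5 - -4*4 = 21
Minor M_13 = -1*-2 - 5*4 = -18
det = -1*(-33) - -5*(21) + 3*(-18)
    = 33 - -105 + -54
    = 84

84


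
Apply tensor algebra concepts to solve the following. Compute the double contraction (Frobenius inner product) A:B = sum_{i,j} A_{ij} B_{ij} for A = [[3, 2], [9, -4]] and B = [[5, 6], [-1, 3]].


A:B = sum over all i,j of A_{ij} * B_{ij}.
Row 1: 3*5=15, 2*6=12 => row sum = 27
Row 2: 9*-1=-9, -4*3=-12 => row sum = -21
Total = 27 + -21 = 6

6


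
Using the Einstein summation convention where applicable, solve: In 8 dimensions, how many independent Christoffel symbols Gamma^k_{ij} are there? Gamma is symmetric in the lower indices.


Christoffel symbols Gamma^k_{ij} are symmetric in i,j, so there are d * d(d+1)/2 independent symbols.
d = 8
d(d+1)/2 = 8 * 9 / 2 = 36
Total = 8 * 36 = 288

288


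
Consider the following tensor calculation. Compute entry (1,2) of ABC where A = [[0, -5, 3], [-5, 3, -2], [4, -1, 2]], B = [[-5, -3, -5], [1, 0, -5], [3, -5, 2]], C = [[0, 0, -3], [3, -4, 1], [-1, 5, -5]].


(ABC)_{12} = sum_m (AB)_{1m} C_{m2}. First compute row 1 of AB.
(AB)_{11} = 0*-5 + -5*1 + 3*3 = 4
(AB)_{12} = 0*-3 + -5*0 + 3*-5 = -15
(AB)_{13} = 0*-5 + -5*-5 + 3*2 = 31
Now contract with column 2 of C:
(AB)_{11} * C_{12} = 4 * 0 = 0
(AB)_{12} * C_{22} = -15 * -4 = 60
(AB)_{13} * C_{32} = 31 * 5 = 155
(ABC)_{12} = 0 + 60 + 155 = 215

215


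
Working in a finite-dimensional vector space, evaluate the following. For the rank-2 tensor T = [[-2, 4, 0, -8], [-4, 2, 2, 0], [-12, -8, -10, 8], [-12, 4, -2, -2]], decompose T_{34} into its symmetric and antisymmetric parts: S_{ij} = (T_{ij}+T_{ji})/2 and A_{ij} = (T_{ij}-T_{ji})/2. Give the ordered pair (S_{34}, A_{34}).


T_{34} = 8
T_{43} = -2
S_{34} = (8 + -2)/2 = 6/2 = 3
A_{34} = (8 - -2)/2 = 10/2 = 5
Check: S + A = 3 + 5 = 8 = T_{34}.

(3, 5)


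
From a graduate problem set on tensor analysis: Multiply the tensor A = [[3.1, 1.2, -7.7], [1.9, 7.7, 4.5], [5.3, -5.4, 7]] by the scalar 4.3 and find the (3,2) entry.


Scalar multiplication: (cA)_{ij} = c * A_{ij}.
c = 4.3
A_{32} = -5.4
(cA)_{32} = 4.3 * -5.4 = -23.22

-23.22


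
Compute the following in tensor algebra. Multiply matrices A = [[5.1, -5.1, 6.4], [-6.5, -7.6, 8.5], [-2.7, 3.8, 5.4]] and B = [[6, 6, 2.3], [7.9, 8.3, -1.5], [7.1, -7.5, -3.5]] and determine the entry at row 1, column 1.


(AB)_{ij} = sum_k A_{ik} B_{kj}.
For i=1, j=1:
A_{11} * B_{11} = 5.1 * 6 = 30.6
A_{12} * B_{21} = -5.1 * 7.9 = -40.29
A_{13} * B_{31} = 6.4 * 7.1 = 45.44
Sum = 30.6 + -40.29 + 45.44 = 35.75

35.75


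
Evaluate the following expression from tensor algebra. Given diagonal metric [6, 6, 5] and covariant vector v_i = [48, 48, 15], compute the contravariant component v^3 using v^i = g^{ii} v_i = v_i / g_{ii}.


To raise an index with a diagonal metric: v^i = v_i / g_{ii}.
For index 3: v_3 = 15, g_{33} = 5
v^3 = 15 / 5 = 3

3


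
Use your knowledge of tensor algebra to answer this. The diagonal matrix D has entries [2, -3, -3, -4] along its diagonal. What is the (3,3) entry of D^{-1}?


For a diagonal matrix, the inverse has entries (D^{-1})_{ii} = 1/d_{ii}.
The diagonal entries are: d_{11} = 2, d_{22} = -3, d_{33} = -3, d_{44} = -4
We need (D^{-1})_{33} = 1/d_{33} = 1/-3 = -1/3

-1/3


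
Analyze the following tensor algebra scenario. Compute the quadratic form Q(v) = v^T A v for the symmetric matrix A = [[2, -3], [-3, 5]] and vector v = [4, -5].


First compute Av:
(Av)_1 = 2*4 + -3*-5 = 23
(Av)_2 = -3*4 + 5*-5 = -37
Av = [23, -37]
Then v^T (Av) = 4*23 + -5*-37
= 92 + 185 = 277

277


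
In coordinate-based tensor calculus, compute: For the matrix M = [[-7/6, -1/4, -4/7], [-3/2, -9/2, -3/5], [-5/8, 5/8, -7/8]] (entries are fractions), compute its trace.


The trace is the sum of diagonal entries.
Diagonal: M[1,1] = -7/6, M[2,2] = -9/2, M[3,3] = -7/8
Tr(M) = -7/6 + -9/2 + -7/8
Computing step by step:
After adding M[1,1]: -7/6
After adding M[2,2]: -17/3
After adding M[3,3]: -157/24
Tr(M) = -157/24

-157/24


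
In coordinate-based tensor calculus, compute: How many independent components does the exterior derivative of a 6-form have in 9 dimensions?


The exterior derivative of a p-form is a (p+1)-form.
Its number of independent components is C(n, p+1).
n = 9, p+1 = 7
C(9, 7) = 36

36


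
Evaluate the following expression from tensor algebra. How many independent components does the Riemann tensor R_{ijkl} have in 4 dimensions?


The Riemann tensor in d dimensions has d^2(d^2 - 1)/12 independent components.
d = 4, so d^2 = 16
d^2 - 1 = 15
d^2(d^2 - 1) = 16 * 15 = 240
Divide by 12: 240 / 12 = 20

20


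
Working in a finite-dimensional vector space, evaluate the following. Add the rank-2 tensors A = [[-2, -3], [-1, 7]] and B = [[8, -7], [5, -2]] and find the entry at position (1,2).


Tensor addition is component-wise: (A + B)_{ij} = A_{ij} + B_{ij}.
A_{12} = -3
B_{12} = -7
(A + B)_{12} = -3 + -7 = -10

-10


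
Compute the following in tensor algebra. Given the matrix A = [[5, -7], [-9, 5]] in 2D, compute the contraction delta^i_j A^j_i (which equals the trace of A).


The contraction (trace) of a rank-2 tensor is the sum of its diagonal elements.
Diagonal entries: A[1,1] = 5, A[2,2] = 5
Tr(A) = 5 + 5 = 10

10


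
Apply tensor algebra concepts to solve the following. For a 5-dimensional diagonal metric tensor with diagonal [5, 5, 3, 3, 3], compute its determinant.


For a diagonal metric, the determinant is the product of diagonal entries.
Diagonal entries: 5, 5, 3, 3, 3
det(g) = 5 * 5 * 3 * 3 * 3 = 675

675


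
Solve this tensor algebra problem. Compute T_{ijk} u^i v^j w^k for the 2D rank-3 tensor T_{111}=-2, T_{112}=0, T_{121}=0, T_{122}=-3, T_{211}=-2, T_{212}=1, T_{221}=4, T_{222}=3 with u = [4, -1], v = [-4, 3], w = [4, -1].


S = sum over i,j,k of T_{ijk} u_i v_j w_k. Expanding all 8 terms:
T_{111}*u_1*v_1*w_1 = -2*4*-4*4 = 128  (running total: 128)
T_{112}*u_1*v_1*w_2 = 0*4*-4*-1 = 0  (running total: 128)
T_{121}*u_1*v_2*w_1 = 0*4*3*4 = 0  (running total: 128)
T_{122}*u_1*v_2*w_2 = -3*4*3*-1 = 36  (running total: 164)
T_{211}*u_2*v_1*w_1 = -2*-1*-4*4 = -32  (running total: 132)
T_{212}*u_2*v_1*w_2 = 1*-1*-4*-1 = -4  (running total: 128)
T_{221}*u_2*v_2*w_1 = 4*-1*3*4 = -48  (running total: 80)
T_{222}*u_2*v_2*w_2 = 3*-1*3*-1 = 9  (running total: 89)
S = 89

89


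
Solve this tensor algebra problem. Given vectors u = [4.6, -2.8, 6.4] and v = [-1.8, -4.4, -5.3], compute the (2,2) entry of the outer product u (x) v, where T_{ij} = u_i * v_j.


The outer product entry T_{ij} = u_i * v_j.
We need i=2, j=2.
u_2 = -2.8, v_2 = -4.4
T_{2,2} = -2.8 * -4.4 = 12.32

12.32


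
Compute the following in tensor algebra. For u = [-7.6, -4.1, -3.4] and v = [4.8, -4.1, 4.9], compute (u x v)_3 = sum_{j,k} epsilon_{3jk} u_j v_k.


(u x v)_3 = sum_{j,k} epsilon_{3jk} u_j v_k. Only permutations of (1,2,3) contribute; the two non-zero terms are:
eps_{312} u_1 v_2 = 1 * -7.6 * -4.1 = 31.16
eps_{321} u_2 v_1 = -1 * -4.1 * 4.8 = 19.68
(u x v)_3 = 50.84

50.84


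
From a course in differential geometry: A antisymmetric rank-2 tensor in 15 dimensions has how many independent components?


A antisymmetric rank-2 tensor in d dimensions has d(d-1)/2 independent components.
d = 15
d(d-1)/2 = 15 * 14 / 2 = 210 / 2 = 105

105


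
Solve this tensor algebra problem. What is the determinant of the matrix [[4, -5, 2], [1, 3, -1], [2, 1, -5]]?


Expanding along the first row, det(A) = a11*M_11 - a12*M_12 + a13*M_13, where M_1j is the (1,j) minor.
Minor M_11 = 3*-5 - -1*1 = -14
Minor M_12 = 1*-5 - -1*2 = -3
Minor M_13 = 1*1 - 3*2 = -5
det = 4*(-14) - -5*(-3) + 2*(-5)
    = -56 - 15 + -10
    = -81

-81


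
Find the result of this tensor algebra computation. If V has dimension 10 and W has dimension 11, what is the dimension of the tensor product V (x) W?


The dimension of a tensor product is the product of dimensions.
dim(V) = 10, dim(W) = 11
dim(V (x) W) = 10 * 11 = 110

110


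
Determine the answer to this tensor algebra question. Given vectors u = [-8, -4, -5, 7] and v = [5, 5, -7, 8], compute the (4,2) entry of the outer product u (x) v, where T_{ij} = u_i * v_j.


The outer product entry T_{ij} = u_i * v_j.
We need i=4, j=2.
u_4 = 7, v_2 = 5
T_{4,2} = 7 * 5 = 35

35


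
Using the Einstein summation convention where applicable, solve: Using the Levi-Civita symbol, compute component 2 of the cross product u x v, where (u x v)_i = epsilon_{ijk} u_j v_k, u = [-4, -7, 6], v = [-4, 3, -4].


(u x v)_2 = sum_{j,k} epsilon_{2jk} u_j v_k. Only permutations of (1,2,3) contribute; the two non-zero terms are:
eps_{213} u_1 v_3 = -1 * -4 * -4 = -16
eps_{231} u_3 v_1 = 1 * 6 * -4 = -24
(u x v)_2 = -40

-40


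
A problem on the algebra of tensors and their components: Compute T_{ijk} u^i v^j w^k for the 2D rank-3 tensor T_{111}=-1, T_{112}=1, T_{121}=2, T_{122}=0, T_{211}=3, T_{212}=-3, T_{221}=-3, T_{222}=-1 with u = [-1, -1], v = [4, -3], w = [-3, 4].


S = sum over i,j,k of T_{ijk} u_i v_j w_k. Expanding all 8 terms:
T_{111}*u_1*v_1*w_1 = -1*-1*4*-3 = -12  (running total: -12)
T_{112}*u_1*v_1*w_2 = 1*-1*4*4 = -16  (running total: -28)
T_{121}*u_1*v_2*w_1 = 2*-1*-3*-3 = -18  (running total: -46)
T_{122}*u_1*v_2*w_2 = 0*-1*-3*4 = 0  (running total: -46)
T_{211}*u_2*v_1*w_1 = 3*-1*4*-3 = 36  (running total: -10)
T_{212}*u_2*v_1*w_2 = -3*-1*4*4 = 48  (running total: 38)
T_{221}*u_2*v_2*w_1 = -3*-1*-3*-3 = 27  (running total: 65)
T_{222}*u_2*v_2*w_2 = -1*-1*-3*4 = -12  (running total: 53)
S = 53

53


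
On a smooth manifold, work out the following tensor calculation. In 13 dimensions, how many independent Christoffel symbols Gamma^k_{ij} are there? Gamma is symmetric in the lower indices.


Christoffel symbols Gamma^k_{ij} are symmetric in i,j, so there are d * d(d+1)/2 independent symbols.
d = 13
d(d+1)/2 = 13 * 14 / 2 = 91
Total = 13 * 91 = 1183

1183


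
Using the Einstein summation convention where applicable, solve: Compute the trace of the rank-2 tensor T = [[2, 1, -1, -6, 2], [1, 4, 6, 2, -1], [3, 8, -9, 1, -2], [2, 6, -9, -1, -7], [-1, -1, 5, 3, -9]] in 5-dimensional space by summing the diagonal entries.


The contraction (trace) of a rank-2 tensor is the sum of its diagonal elements.
Diagonal entries: A[1,1] = 2, A[2,2] = 4, A[3,3] = -9, A[4,4] = -1, A[5,5] = -9
Tr(A) = 2 + 4 + -9 + -1 + -9 = -13

-13
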